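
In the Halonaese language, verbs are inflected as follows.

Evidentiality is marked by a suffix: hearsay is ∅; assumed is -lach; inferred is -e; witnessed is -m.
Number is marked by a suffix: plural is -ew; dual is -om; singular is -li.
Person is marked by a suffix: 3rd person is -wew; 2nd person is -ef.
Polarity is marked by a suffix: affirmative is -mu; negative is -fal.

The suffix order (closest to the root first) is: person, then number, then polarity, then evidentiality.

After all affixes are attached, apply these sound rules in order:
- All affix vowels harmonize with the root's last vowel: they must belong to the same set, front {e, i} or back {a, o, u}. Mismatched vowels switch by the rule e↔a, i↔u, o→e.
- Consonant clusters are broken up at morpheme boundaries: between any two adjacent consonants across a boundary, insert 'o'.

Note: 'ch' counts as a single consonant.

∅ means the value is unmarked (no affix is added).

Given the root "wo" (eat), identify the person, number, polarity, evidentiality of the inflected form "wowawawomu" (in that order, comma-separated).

Segment: wo-wew-ew-mu.
person: -wew → 3rd person.
number: -ew → plural.
polarity: -mu → affirmative.
evidentiality: ∅ → hearsay.

3rd person, plural, affirmative, hearsay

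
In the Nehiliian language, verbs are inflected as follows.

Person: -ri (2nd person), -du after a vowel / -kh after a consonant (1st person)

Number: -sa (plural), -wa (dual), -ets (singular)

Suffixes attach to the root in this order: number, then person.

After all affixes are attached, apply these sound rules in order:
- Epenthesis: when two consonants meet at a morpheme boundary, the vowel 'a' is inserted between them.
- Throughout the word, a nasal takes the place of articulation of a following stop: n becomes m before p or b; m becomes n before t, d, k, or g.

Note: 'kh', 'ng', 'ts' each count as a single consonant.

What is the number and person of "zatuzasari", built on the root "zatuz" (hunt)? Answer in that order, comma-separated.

Segment: zatuz-sa-ri.
number: -sa → plural.
person: -ri → 2nd person.

plural, 2nd person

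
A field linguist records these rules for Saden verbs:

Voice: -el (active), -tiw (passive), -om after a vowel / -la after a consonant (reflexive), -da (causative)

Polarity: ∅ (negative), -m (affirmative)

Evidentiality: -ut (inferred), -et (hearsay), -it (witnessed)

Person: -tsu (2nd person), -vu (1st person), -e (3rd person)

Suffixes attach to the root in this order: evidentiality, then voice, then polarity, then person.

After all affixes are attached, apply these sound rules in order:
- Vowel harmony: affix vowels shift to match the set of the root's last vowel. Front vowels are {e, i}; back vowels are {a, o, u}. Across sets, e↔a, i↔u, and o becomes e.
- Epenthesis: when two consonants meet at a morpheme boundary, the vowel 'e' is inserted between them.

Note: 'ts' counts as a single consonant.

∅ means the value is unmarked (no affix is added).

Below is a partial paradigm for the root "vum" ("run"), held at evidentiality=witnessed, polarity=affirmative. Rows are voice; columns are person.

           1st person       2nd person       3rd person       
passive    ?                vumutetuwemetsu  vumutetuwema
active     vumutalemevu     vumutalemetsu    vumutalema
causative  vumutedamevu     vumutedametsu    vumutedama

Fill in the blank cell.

Attach evidentiality witnessed -it → vumit.
Attach voice passive -tiw → vumittiw.
Attach polarity affirmative -m → vumittiwm.
Attach person 1st person -vu → vumittiwmvu.
Apply vowel harmony: vumittiwmvu → vumuttuwmvu.
Apply epenthesis: vumuttuwmvu → vumutetuwemevu.

vumutetuwemevu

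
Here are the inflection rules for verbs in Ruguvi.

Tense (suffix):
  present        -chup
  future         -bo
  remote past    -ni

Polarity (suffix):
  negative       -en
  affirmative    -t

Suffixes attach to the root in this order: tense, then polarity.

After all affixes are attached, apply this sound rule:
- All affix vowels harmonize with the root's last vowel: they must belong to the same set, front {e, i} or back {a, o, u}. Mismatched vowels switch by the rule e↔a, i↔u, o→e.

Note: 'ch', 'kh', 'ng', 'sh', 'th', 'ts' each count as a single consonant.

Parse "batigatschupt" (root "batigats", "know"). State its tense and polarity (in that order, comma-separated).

Segment: batigats-chup-t.
tense: -chup → present.
polarity: -t → affirmative.

present, affirmative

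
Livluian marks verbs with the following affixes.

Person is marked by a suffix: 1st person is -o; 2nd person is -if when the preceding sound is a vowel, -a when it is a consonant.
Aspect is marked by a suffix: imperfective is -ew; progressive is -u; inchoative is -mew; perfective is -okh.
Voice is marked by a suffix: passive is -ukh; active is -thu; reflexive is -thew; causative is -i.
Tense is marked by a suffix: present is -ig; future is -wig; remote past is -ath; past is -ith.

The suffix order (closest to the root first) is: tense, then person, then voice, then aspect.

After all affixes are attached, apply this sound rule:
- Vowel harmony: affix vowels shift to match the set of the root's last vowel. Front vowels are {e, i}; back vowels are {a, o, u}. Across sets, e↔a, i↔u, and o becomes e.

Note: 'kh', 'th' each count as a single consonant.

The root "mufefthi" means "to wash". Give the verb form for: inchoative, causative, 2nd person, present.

Attach tense present -ig → mufefthiig.
Attach person 2nd person -a (after consonant 'g') → mufefthiiga.
Attach voice causative -i → mufefthiigai.
Attach aspect inchoative -mew → mufefthiigaimew.
Apply vowel harmony: mufefthiigaimew → mufefthiigeimew.

mufefthiigeimew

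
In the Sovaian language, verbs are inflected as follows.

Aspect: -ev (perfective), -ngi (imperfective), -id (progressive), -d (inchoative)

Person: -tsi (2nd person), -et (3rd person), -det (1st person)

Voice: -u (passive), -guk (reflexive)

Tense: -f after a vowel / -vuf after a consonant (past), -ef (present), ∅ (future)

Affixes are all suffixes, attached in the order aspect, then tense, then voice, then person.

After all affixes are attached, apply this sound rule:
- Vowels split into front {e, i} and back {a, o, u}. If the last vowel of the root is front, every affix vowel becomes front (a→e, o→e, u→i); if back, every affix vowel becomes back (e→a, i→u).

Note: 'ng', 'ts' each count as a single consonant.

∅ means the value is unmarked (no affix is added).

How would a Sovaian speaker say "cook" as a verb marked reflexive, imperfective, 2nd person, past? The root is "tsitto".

Attach aspect imperfective -ngi → tsittongi.
Attach tense past -f (after vowel 'i') → tsittongif.
Attach voice reflexive -guk → tsittongifguk.
Attach person 2nd person -tsi → tsittongifguktsi.
Apply vowel harmony: tsittongifguktsi → tsittongufguktsu.

tsittongufguktsu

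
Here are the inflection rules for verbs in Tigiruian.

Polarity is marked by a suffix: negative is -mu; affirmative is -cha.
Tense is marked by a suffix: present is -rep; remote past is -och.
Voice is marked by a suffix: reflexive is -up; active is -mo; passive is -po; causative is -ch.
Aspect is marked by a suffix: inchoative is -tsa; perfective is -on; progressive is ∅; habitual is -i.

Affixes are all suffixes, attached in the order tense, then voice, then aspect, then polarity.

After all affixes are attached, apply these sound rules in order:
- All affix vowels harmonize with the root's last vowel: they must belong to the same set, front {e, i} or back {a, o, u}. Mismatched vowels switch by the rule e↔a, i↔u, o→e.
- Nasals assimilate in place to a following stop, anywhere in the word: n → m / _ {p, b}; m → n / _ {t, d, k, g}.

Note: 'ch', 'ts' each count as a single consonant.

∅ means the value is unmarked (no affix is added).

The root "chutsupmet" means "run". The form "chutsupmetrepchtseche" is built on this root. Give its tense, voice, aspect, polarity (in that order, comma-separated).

Segment: chutsupmet-rep-ch-tsa-cha.
tense: -rep → present.
voice: -ch → causative.
aspect: -tsa → inchoative.
polarity: -cha → affirmative.

present, causative, inchoative, affirmative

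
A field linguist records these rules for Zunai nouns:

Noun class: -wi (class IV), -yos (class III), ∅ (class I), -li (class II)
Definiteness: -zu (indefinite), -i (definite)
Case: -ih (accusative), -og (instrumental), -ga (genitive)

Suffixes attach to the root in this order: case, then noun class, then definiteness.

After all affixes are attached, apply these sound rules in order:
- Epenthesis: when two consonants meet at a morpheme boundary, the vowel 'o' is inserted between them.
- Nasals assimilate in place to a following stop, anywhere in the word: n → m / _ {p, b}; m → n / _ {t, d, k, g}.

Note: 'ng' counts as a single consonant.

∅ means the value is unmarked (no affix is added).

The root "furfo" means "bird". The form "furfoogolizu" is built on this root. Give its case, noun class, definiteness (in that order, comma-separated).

Segment: furfo-og-li-zu.
case: -og → instrumental.
noun class: -li → class II.
definiteness: -zu → indefinite.

instrumental, class II, indefinite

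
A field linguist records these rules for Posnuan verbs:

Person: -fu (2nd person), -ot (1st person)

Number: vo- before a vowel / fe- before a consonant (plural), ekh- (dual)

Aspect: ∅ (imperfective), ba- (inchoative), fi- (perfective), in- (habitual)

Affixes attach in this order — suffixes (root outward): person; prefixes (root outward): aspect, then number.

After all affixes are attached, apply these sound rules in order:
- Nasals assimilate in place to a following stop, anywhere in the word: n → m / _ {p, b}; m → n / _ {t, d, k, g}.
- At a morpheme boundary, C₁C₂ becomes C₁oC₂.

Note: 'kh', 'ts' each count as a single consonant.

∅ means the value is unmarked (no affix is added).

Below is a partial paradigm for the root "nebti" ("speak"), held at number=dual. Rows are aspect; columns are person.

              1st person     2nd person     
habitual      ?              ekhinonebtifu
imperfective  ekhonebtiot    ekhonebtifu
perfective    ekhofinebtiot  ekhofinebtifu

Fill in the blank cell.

ekhinonebtiot

Attach aspect habitual in- → innebti.
Attach person 1st person -ot → innebtiot.
Attach number dual ekh- → ekhinnebtiot.
Nasal assimilation: no change.
Apply epenthesis: ekhinnebtiot → ekhinonebtiot.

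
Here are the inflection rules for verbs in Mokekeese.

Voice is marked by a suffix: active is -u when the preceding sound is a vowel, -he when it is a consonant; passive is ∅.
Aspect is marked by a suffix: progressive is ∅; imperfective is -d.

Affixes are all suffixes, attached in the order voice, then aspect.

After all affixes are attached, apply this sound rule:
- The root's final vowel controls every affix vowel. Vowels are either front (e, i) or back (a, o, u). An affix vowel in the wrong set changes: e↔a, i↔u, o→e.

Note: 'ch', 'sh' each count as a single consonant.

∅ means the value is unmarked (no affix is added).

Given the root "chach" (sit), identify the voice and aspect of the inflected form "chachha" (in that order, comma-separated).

Segment: chach-he.
voice: -u/he → active.
aspect: ∅ → progressive.

active, progressive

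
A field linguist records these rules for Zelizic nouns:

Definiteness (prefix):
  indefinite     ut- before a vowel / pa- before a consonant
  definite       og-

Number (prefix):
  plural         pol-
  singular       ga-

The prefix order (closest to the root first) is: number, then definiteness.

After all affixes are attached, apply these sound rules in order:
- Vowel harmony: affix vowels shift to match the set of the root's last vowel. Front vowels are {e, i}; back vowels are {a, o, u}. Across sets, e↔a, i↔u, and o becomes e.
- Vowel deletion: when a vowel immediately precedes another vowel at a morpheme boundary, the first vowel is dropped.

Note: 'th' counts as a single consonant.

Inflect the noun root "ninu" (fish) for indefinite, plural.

Attach number plural pol- → polninu.
Attach definiteness indefinite pa- (before consonant 'p') → papolninu.
Vowel harmony: no change.
Vowel deletion: no change.

papolninu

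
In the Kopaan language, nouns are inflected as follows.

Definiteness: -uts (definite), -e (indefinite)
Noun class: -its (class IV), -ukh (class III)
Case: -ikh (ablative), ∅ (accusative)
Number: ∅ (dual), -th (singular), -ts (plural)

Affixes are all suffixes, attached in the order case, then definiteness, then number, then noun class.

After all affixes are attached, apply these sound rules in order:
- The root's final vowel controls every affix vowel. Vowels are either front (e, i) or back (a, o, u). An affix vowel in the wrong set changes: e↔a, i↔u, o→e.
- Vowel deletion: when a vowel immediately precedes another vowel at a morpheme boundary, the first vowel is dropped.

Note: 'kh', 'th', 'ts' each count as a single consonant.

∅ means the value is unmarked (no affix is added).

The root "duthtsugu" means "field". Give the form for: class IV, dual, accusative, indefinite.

duthtsuguts

case = accusative: zero marking, form stays duthtsugu.
Attach definiteness indefinite -e → duthtsugue.
number = dual: zero marking, form stays duthtsugue.
Attach noun class class IV -its → duthtsugueits.
Apply vowel harmony: duthtsugueits → duthtsuguauts.
Apply vowel deletion: duthtsuguauts → duthtsuguts.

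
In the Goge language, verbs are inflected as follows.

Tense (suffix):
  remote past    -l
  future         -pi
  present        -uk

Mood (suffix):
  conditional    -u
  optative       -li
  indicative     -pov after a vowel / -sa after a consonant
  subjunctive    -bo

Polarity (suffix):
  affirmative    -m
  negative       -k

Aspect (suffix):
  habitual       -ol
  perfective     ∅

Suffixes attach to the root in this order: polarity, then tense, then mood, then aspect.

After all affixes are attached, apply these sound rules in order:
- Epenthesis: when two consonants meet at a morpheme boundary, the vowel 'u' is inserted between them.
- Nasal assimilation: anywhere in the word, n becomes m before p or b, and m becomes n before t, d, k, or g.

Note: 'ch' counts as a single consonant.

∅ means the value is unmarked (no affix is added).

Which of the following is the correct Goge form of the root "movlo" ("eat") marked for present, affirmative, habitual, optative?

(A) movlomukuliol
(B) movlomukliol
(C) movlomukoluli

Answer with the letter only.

A

Attach polarity affirmative -m → movlom.
Attach tense present -uk → movlomuk.
Attach mood optative -li → movlomukli.
Attach aspect habitual -ol → movlomukliol.
Apply epenthesis: movlomukliol → movlomukuliol.
Nasal assimilation: no change.
So the correct form is movlomukuliol, option (A).
(C) movlomukoluli is wrong: it has the affixes in the wrong order.
(B) movlomukliol is wrong: it fails to apply the sound rule(s).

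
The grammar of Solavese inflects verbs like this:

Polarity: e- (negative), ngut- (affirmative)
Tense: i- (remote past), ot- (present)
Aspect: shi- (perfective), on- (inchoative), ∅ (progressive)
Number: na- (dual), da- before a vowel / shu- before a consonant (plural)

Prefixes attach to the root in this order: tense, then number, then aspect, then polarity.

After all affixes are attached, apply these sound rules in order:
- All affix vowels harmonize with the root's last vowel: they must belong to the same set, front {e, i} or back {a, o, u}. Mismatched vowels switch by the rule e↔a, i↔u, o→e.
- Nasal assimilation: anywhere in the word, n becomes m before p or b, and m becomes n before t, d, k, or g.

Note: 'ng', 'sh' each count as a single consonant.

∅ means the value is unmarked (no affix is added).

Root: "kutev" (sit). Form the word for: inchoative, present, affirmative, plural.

Attach tense present ot- → otkutev.
Attach number plural da- (before vowel 'o') → daotkutev.
Attach aspect inchoative on- → ondaotkutev.
Attach polarity affirmative ngut- → ngutondaotkutev.
Apply vowel harmony: ngutondaotkutev → ngitendeetkutev.
Nasal assimilation: no change.

ngitendeetkutev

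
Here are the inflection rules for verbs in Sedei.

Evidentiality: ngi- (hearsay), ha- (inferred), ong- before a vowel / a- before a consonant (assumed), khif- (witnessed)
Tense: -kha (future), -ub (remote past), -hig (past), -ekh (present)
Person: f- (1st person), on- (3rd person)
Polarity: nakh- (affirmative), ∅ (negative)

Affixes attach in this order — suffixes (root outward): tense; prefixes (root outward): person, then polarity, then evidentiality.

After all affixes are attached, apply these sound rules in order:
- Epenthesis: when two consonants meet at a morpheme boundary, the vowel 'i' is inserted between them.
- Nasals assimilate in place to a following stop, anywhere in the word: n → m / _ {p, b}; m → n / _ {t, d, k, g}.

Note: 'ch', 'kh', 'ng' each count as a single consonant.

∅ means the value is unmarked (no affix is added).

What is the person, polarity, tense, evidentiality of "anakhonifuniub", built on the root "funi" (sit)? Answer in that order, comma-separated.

3rd person, affirmative, remote past, assumed

Segment: a-nakh-on-funi-ub.
person: on- → 3rd person.
polarity: nakh- → affirmative.
tense: -ub → remote past.
evidentiality: ong/a- → assumed.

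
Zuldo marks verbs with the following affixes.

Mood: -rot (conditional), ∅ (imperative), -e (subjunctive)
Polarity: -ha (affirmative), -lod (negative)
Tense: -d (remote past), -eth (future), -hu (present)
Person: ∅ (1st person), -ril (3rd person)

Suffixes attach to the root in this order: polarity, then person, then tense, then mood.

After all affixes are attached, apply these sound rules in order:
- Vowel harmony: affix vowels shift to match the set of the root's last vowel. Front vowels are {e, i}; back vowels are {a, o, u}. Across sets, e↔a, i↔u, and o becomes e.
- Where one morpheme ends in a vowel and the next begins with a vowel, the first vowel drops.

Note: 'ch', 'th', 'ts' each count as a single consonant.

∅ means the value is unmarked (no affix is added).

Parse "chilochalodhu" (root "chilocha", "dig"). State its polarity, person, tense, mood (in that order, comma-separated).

Segment: chilocha-lod-hu.
polarity: -lod → negative.
person: ∅ → 1st person.
tense: -hu → present.
mood: ∅ → imperative.

negative, 1st person, present, imperative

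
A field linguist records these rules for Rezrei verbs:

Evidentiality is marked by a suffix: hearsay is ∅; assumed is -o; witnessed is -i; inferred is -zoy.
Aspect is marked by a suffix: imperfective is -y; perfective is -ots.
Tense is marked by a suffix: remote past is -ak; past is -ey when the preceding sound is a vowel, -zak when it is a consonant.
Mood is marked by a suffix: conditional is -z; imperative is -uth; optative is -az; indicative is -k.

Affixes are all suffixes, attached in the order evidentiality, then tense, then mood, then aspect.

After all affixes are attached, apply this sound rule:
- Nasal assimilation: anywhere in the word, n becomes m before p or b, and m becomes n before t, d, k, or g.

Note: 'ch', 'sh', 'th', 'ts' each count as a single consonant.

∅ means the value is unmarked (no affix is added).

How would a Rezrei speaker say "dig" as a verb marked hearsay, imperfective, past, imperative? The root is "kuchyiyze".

evidentiality = hearsay: zero marking, form stays kuchyiyze.
Attach tense past -ey (after vowel 'e') → kuchyiyzeey.
Attach mood imperative -uth → kuchyiyzeeyuth.
Attach aspect imperfective -y → kuchyiyzeeyuthy.
Nasal assimilation: no change.

kuchyiyzeeyuthy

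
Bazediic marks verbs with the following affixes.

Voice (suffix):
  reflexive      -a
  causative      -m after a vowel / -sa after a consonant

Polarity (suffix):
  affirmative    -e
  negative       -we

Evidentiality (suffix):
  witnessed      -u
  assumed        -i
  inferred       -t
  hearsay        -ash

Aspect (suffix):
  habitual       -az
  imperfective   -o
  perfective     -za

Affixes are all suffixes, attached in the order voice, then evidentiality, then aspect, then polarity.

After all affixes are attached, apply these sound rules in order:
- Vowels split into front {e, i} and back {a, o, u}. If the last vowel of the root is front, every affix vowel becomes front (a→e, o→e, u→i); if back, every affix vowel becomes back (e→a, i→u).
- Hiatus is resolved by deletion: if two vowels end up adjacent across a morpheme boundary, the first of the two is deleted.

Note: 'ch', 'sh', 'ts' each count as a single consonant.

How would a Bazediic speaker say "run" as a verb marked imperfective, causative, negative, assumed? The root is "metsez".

metsezsewe

Attach voice causative -sa (after consonant 'z') → metsezsa.
Attach evidentiality assumed -i → metsezsai.
Attach aspect imperfective -o → metsezsaio.
Attach polarity negative -we → metsezsaiowe.
Apply vowel harmony: metsezsaiowe → metsezseiewe.
Apply vowel deletion: metsezseiewe → metsezsewe.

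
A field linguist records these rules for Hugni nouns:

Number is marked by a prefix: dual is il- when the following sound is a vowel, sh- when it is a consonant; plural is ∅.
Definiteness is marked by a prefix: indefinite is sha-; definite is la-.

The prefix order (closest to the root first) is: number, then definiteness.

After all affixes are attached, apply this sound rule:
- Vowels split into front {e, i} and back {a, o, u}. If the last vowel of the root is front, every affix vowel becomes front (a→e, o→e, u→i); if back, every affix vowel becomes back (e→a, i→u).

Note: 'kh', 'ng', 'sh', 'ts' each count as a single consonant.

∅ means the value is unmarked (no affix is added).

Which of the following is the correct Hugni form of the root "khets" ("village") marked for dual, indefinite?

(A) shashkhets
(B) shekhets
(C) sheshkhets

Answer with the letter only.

Attach number dual sh- (before consonant 'kh') → shkhets.
Attach definiteness indefinite sha- → shashkhets.
Apply vowel harmony: shashkhets → sheshkhets.
So the correct form is sheshkhets, option (C).
(A) shashkhets is wrong: it fails to apply the sound rule(s).
(B) shekhets is wrong: it uses plural instead of dual for number.

C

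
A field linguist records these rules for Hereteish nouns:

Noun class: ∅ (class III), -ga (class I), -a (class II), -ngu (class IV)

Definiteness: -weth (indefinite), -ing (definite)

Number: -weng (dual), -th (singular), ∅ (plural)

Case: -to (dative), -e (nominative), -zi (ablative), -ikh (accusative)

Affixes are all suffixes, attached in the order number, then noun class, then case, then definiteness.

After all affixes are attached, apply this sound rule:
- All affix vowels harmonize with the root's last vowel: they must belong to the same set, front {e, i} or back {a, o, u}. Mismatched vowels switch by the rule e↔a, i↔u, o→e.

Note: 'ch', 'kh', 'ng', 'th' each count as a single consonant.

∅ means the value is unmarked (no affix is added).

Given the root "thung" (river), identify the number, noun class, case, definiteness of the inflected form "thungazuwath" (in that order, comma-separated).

Segment: thung-a-zi-weth.
number: ∅ → plural.
noun class: -a → class II.
case: -zi → ablative.
definiteness: -weth → indefinite.

plural, class II, ablative, indefinite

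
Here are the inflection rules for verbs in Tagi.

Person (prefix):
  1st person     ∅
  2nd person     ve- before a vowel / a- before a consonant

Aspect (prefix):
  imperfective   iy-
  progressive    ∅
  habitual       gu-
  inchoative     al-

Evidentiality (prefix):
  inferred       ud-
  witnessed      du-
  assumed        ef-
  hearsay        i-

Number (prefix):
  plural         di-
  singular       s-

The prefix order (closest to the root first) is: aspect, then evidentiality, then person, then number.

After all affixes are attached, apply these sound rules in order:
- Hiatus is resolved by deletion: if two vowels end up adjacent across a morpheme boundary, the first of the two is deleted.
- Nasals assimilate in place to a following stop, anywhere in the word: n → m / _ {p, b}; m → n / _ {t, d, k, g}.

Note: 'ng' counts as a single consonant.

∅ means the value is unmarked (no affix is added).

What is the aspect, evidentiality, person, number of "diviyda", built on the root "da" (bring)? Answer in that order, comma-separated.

Segment: di-ve-i-iy-da.
aspect: iy- → imperfective.
evidentiality: i- → hearsay.
person: ve/a- → 2nd person.
number: di- → plural.

imperfective, hearsay, 2nd person, plural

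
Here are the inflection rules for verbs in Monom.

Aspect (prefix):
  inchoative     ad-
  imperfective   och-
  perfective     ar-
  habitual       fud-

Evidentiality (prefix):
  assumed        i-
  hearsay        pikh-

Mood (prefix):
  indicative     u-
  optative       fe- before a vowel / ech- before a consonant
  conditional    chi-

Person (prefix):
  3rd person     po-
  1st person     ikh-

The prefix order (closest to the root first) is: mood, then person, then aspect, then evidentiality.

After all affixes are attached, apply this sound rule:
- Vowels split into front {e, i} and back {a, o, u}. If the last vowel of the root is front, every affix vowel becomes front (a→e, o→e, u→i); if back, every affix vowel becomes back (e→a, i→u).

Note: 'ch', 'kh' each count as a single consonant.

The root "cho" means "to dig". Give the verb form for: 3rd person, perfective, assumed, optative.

uarpoachcho

Attach mood optative ech- (before consonant 'ch') → echcho.
Attach person 3rd person po- → poechcho.
Attach aspect perfective ar- → arpoechcho.
Attach evidentiality assumed i- → iarpoechcho.
Apply vowel harmony: iarpoechcho → uarpoachcho.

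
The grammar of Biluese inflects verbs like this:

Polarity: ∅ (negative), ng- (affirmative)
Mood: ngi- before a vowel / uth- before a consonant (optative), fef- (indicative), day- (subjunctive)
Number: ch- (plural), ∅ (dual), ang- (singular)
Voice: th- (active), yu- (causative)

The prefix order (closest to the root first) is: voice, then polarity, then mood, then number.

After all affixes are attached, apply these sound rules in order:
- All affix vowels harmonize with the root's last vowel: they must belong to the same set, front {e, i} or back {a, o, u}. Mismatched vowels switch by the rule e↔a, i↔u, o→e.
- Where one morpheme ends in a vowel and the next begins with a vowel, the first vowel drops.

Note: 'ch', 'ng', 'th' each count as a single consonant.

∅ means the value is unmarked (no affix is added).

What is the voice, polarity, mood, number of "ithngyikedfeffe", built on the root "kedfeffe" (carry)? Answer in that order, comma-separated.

causative, affirmative, optative, dual

Segment: uth-ng-yu-kedfeffe.
voice: yu- → causative.
polarity: ng- → affirmative.
mood: ngi/uth- → optative.
number: ∅ → dual.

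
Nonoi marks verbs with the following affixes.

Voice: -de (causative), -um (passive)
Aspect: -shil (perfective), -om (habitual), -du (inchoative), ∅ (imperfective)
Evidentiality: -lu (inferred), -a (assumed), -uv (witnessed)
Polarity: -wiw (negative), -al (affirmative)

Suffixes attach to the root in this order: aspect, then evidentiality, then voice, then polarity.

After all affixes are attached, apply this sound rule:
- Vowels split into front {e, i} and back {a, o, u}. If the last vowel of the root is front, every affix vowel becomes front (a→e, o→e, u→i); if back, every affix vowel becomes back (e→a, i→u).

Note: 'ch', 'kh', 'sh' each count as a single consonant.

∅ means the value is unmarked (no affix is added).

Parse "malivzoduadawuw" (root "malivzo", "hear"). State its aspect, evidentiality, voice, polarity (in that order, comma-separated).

inchoative, assumed, causative, negative

Segment: malivzo-du-a-de-wiw.
aspect: -du → inchoative.
evidentiality: -a → assumed.
voice: -de → causative.
polarity: -wiw → negative.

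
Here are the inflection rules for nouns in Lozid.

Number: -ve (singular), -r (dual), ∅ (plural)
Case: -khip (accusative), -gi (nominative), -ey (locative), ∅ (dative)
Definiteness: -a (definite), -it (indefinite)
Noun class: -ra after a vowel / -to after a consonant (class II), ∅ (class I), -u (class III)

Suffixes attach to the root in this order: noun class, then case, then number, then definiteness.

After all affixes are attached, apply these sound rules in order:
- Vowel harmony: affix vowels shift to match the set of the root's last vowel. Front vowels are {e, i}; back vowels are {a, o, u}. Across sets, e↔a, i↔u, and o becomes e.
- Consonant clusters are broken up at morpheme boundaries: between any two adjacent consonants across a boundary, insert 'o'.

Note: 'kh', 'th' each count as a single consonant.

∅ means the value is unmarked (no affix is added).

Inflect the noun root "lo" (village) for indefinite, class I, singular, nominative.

loguvaut

noun class = class I: zero marking, form stays lo.
Attach case nominative -gi → logi.
Attach number singular -ve → logive.
Attach definiteness indefinite -it → logiveit.
Apply vowel harmony: logiveit → loguvaut.
Epenthesis: no change.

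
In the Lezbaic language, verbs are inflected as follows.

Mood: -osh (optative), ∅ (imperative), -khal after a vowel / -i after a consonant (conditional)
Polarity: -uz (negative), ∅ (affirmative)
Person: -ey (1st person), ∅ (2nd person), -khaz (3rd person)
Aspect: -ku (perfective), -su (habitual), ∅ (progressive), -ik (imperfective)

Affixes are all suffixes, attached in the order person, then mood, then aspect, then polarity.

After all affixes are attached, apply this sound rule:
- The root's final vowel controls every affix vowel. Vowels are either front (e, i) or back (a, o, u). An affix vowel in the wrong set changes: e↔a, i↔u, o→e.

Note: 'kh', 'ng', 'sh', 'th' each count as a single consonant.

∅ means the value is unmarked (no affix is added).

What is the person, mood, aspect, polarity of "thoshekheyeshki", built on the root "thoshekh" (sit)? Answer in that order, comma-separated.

1st person, optative, perfective, affirmative

Segment: thoshekh-ey-osh-ku.
person: -ey → 1st person.
mood: -osh → optative.
aspect: -ku → perfective.
polarity: ∅ → affirmative.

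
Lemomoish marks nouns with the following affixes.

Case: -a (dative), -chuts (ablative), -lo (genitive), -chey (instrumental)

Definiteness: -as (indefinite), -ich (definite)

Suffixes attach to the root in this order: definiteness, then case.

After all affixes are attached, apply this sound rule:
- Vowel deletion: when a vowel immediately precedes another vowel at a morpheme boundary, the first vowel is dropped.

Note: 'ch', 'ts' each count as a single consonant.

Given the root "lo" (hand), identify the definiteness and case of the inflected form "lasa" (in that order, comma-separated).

Segment: lo-as-a.
definiteness: -as → indefinite.
case: -a → dative.

indefinite, dative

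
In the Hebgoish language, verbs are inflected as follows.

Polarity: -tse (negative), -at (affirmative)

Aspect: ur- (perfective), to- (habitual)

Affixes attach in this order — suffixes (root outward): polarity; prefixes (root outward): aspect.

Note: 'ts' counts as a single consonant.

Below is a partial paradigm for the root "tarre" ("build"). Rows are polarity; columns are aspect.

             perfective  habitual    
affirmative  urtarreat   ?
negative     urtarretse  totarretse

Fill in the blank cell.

Attach polarity affirmative -at → tarreat.
Attach aspect habitual to- → totarreat.

totarreat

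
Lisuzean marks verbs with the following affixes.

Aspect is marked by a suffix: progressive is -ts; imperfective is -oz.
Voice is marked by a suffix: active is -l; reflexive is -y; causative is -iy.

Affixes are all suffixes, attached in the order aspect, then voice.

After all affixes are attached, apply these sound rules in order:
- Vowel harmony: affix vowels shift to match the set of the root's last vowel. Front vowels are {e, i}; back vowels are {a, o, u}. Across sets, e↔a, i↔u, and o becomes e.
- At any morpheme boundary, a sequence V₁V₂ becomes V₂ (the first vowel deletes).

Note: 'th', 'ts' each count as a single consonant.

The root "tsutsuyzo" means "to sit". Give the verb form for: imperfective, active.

Attach aspect imperfective -oz → tsutsuyzooz.
Attach voice active -l → tsutsuyzoozl.
Vowel harmony: no change.
Apply vowel deletion: tsutsuyzoozl → tsutsuyzozl.

tsutsuyzozl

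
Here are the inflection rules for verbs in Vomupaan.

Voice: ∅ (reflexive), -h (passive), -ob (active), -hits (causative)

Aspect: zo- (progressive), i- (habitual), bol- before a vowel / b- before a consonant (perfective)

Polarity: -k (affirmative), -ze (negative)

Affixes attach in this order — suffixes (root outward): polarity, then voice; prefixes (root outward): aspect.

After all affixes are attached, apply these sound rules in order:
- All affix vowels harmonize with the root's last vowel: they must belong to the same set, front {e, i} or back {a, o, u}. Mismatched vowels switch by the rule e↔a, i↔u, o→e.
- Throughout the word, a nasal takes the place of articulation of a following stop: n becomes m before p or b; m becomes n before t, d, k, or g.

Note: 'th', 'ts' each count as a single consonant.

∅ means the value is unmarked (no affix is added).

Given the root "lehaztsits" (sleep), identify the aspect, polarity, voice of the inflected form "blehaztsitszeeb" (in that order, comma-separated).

Segment: b-lehaztsits-ze-ob.
aspect: bol/b- → perfective.
polarity: -ze → negative.
voice: -ob → active.

perfective, negative, active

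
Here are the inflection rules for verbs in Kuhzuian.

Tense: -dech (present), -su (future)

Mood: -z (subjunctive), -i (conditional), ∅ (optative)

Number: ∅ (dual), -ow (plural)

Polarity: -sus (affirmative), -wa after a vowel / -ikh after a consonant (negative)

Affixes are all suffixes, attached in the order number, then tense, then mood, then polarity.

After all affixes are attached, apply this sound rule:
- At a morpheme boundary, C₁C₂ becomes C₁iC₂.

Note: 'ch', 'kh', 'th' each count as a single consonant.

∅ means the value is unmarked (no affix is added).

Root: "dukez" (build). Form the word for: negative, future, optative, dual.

dukezisuwa

number = dual: zero marking, form stays dukez.
Attach tense future -su → dukezsu.
mood = optative: zero marking, form stays dukezsu.
Attach polarity negative -wa (after vowel 'u') → dukezsuwa.
Apply epenthesis: dukezsuwa → dukezisuwa.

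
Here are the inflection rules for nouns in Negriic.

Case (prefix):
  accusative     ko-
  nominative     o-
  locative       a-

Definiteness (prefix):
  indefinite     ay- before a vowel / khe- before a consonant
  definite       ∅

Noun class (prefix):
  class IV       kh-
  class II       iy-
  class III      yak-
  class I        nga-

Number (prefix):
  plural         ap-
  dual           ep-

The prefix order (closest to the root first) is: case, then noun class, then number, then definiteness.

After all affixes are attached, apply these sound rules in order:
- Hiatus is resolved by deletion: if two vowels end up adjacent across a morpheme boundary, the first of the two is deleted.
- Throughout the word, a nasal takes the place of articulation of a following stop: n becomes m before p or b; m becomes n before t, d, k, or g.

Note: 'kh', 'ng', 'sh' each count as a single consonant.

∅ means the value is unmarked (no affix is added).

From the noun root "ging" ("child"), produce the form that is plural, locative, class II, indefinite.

Attach case locative a- → aging.
Attach noun class class II iy- → iyaging.
Attach number plural ap- → apiyaging.
Attach definiteness indefinite ay- (before vowel 'a') → ayapiyaging.
Vowel deletion: no change.
Nasal assimilation: no change.

ayapiyaging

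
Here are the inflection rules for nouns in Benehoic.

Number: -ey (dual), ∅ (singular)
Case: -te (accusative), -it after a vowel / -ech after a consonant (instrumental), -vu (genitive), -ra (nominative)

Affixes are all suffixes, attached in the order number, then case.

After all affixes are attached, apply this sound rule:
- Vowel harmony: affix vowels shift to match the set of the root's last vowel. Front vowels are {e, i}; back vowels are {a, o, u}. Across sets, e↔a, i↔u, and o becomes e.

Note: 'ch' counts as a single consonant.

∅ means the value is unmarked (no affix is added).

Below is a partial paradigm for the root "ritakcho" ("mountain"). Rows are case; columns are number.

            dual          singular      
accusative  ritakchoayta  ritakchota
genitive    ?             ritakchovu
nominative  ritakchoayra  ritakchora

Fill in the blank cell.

Attach number dual -ey → ritakchoey.
Attach case genitive -vu → ritakchoeyvu.
Apply vowel harmony: ritakchoeyvu → ritakchoayvu.

ritakchoayvu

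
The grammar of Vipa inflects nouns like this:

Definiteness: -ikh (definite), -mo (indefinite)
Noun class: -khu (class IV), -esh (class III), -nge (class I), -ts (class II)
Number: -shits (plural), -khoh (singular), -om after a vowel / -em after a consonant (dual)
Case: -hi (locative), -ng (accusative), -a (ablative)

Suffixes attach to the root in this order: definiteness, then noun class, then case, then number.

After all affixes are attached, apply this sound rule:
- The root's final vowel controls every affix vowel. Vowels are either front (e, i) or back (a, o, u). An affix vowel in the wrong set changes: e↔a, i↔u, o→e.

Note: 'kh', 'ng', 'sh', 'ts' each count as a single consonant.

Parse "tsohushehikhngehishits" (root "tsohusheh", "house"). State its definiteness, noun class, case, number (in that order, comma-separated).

definite, class I, locative, plural

Segment: tsohusheh-ikh-nge-hi-shits.
definiteness: -ikh → definite.
noun class: -nge → class I.
case: -hi → locative.
number: -shits → plural.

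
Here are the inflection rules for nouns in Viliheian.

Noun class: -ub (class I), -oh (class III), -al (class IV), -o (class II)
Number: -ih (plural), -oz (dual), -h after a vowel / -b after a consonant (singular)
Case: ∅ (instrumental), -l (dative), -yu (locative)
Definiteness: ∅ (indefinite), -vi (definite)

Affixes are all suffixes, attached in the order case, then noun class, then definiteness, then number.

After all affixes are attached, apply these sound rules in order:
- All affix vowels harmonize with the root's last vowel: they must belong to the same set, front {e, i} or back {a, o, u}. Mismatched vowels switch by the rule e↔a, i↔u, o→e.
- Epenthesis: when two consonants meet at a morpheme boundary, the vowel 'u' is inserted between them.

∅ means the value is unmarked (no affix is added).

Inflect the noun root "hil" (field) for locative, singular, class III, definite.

Attach case locative -yu → hilyu.
Attach noun class class III -oh → hilyuoh.
Attach definiteness definite -vi → hilyuohvi.
Attach number singular -h (after vowel 'i') → hilyuohvih.
Apply vowel harmony: hilyuohvih → hilyiehvih.
Apply epenthesis: hilyiehvih → hiluyiehuvih.

hiluyiehuvih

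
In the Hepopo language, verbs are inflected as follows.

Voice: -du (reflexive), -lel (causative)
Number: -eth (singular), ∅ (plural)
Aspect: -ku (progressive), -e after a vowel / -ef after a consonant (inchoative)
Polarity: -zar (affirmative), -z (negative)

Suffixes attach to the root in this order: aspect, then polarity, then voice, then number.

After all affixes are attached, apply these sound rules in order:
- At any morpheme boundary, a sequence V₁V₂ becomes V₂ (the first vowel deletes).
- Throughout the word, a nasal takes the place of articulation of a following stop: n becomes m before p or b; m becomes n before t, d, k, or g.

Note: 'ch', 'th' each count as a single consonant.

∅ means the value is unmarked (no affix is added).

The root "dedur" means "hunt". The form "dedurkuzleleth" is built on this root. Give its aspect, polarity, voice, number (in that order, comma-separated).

progressive, negative, causative, singular

Segment: dedur-ku-z-lel-eth.
aspect: -ku → progressive.
polarity: -z → negative.
voice: -lel → causative.
number: -eth → singular.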